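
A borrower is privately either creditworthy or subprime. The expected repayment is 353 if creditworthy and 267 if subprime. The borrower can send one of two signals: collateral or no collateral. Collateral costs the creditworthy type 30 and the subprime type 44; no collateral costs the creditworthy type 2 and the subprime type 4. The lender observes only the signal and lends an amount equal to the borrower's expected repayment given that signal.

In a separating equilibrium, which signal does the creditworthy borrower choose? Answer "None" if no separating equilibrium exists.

None

Try creditworthy → collateral, subprime → no collateral:
  If types separate, collateral earns payment 353 and no collateral earns 267.
  Creditworthy: collateral gives 353 − 30 = 323; no collateral gives 267 − 2 = 265. No deviation. ✓
  Subprime: no collateral gives 267 − 4 = 263; collateral gives 353 − 44 = 309. Would deviate. ✗
Try creditworthy → no collateral, subprime → collateral:
  If types separate, no collateral earns payment 353 and collateral earns 267.
  Creditworthy: no collateral gives 353 − 2 = 351; collateral gives 267 − 30 = 237. No deviation. ✓
  Subprime: collateral gives 267 − 44 = 223; no collateral gives 353 − 4 = 349. Would deviate. ✗
Neither assignment is incentive-compatible.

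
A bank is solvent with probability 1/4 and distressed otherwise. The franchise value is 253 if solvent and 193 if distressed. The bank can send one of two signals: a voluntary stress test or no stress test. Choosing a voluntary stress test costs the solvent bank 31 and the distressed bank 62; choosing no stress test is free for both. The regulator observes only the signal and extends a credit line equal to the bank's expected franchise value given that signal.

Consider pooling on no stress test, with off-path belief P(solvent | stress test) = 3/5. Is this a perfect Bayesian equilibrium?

On the equilibrium path (no stress test) the regulator holds the prior 1/4 and pays 1/4·253 + 3/4·193 = 208. Off-path (stress test) belief 3/5 gives 3/5·253 + 2/5·193 = 229.
Solvent: no stress test gives 208 − 0 = 208; stress test gives 229 − 31 = 198. Stays. ✓
Distressed: no stress test gives 208 − 0 = 208; stress test gives 229 − 62 = 167. Stays. ✓
Beliefs are Bayes-consistent on-path and both types best-respond.

Yes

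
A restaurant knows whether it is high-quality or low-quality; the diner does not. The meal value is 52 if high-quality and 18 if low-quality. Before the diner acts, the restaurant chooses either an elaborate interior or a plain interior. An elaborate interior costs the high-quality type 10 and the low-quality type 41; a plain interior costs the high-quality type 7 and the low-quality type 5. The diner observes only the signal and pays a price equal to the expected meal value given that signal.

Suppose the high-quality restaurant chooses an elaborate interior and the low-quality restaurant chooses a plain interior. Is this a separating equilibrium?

If types separate, elaborate interior earns payment 52 and plain interior earns 18.
High-quality: elaborate interior gives 52 − 10 = 42; plain interior gives 18 − 7 = 11. No deviation. ✓
Low-quality: plain interior gives 18 − 5 = 13; elaborate interior gives 52 − 41 = 11. No deviation. ✓
Both incentive constraints hold.

Yes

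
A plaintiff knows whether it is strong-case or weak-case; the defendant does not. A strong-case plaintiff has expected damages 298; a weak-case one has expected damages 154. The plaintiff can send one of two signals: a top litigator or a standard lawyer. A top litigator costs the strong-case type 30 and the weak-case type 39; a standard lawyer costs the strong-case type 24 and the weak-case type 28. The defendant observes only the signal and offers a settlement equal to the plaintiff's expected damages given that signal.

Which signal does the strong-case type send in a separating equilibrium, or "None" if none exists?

None

Try strong-case → top litigator, weak-case → standard lawyer:
  If types separate, top litigator earns payment 298 and standard lawyer earns 154.
  Strong-case: top litigator gives 298 − 30 = 268; standard lawyer gives 154 − 24 = 130. No deviation. ✓
  Weak-case: standard lawyer gives 154 − 28 = 126; top litigator gives 298 − 39 = 259. Would deviate. ✗
Try strong-case → standard lawyer, weak-case → top litigator:
  If types separate, standard lawyer earns payment 298 and top litigator earns 154.
  Strong-case: standard lawyer gives 298 − 24 = 274; top litigator gives 154 − 30 = 124. No deviation. ✓
  Weak-case: top litigator gives 154 − 39 = 115; standard lawyer gives 298 − 28 = 270. Would deviate. ✗
Neither assignment is incentive-compatible.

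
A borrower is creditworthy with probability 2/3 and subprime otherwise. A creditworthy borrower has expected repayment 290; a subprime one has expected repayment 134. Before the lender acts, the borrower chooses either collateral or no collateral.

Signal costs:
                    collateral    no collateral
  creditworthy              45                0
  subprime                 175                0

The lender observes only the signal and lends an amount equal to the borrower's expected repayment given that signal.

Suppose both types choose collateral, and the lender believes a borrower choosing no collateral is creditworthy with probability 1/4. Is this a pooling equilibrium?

No

On the equilibrium path (collateral) the lender holds the prior 2/3 and pays 2/3·290 + 1/3·134 = 238. Off-path (no collateral) belief 1/4 gives 1/4·290 + 3/4·134 = 173.
Creditworthy: collateral gives 238 − 45 = 193; no collateral gives 173 − 0 = 173. Stays. ✓
Subprime: collateral gives 238 − 175 = 63; no collateral gives 173 − 0 = 173. Deviates. ✗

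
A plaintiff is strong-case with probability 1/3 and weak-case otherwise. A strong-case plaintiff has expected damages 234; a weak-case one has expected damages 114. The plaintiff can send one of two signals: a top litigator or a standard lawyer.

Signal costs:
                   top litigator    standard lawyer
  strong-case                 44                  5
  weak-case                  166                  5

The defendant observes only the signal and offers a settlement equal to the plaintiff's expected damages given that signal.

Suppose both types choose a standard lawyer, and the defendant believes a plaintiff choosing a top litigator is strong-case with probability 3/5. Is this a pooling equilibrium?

At the pooled signal (standard lawyer) the defendant holds the prior 1/3 and pays 1/3·234 + 2/3·114 = 154. Off-path (top litigator) belief 3/5 gives 3/5·234 + 2/5·114 = 186.
Strong-case: standard lawyer gives 154 − 5 = 149; top litigator gives 186 − 44 = 142. Stays. ✓
Weak-case: standard lawyer gives 154 − 5 = 149; top litigator gives 186 − 166 = 20. Stays. ✓

Yes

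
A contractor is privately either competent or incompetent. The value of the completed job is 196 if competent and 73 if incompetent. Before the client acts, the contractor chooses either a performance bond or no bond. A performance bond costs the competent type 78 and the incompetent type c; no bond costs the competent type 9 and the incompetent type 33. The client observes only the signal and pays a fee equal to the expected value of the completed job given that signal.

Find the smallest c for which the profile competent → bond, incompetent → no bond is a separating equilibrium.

156

Under separation: bond → competent (pays 196); no bond → incompetent (pays 73).
Competent: 196 − 78 = 118 ≥ 73 − 9 = 64. Holds regardless of c. ✓
Incompetent: 73 − 33 ≥ 196 − c, so c ≥ 196 − 40 = 156.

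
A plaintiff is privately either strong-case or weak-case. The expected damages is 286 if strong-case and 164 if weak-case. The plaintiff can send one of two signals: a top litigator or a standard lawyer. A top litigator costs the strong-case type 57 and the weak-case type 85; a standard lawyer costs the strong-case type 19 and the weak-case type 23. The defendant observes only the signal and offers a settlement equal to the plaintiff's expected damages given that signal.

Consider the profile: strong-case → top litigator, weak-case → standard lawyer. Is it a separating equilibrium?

If types separate, top litigator earns payment 286 and standard lawyer earns 164.
Strong-case: top litigator gives 286 − 57 = 229; standard lawyer gives 164 − 19 = 145. No deviation. ✓
Weak-case: standard lawyer gives 164 − 23 = 141; top litigator gives 286 − 85 = 201. Would deviate. ✗

No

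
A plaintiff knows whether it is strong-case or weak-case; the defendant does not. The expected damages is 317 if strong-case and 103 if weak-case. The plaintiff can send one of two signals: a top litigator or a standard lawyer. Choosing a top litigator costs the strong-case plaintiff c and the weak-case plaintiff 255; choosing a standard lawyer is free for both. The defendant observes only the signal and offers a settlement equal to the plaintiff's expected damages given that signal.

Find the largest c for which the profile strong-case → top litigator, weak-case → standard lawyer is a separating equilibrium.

214

Under separation: top litigator → strong-case (pays 317); standard lawyer → weak-case (pays 103).
Weak-case: 103 − 0 = 103 ≥ 317 − 255 = 62. Holds regardless of c. ✓
Strong-case: 317 − c ≥ 103 − 0, so c ≤ 317 − 103 = 214.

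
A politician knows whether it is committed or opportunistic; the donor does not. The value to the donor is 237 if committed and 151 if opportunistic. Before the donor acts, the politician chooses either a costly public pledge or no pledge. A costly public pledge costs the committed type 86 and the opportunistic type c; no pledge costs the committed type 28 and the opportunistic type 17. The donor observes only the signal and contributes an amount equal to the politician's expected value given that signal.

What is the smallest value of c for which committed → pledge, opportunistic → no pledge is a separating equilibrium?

103

Under separation: pledge → committed (pays 237); no pledge → opportunistic (pays 151).
Committed: 237 − 86 = 151 ≥ 151 − 28 = 123. Holds regardless of c. ✓
Opportunistic: 151 − 17 ≥ 237 − c, so c ≥ 237 − 134 = 103.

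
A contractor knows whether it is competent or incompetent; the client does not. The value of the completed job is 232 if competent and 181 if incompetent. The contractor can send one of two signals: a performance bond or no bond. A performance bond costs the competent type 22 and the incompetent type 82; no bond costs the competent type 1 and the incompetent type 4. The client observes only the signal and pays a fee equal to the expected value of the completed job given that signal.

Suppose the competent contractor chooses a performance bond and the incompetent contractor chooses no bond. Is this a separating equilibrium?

If types separate, bond earns payment 232 and no bond earns 181.
Competent: bond gives 232 − 22 = 210; no bond gives 181 − 1 = 180. No deviation. ✓
Incompetent: no bond gives 181 − 4 = 177; bond gives 232 − 82 = 150. No deviation. ✓
Neither type gains from mimicking the other.

Yes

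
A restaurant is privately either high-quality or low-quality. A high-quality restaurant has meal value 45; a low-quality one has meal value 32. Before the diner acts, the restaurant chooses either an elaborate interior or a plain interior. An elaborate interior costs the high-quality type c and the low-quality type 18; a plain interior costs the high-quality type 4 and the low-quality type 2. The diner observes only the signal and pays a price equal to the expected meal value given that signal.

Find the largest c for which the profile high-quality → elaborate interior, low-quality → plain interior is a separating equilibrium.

Under separation: elaborate interior → high-quality (pays 45); plain interior → low-quality (pays 32).
Low-quality: 32 − 2 = 30 ≥ 45 − 18 = 27. Holds regardless of c. ✓
High-quality: 45 − c ≥ 32 − 4, so c ≤ 45 − 28 = 17.

17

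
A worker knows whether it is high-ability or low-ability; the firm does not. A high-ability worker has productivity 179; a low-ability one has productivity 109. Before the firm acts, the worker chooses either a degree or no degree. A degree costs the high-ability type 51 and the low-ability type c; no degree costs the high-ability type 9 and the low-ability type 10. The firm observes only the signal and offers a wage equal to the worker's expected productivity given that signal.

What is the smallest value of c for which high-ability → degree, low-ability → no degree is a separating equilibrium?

80

Under separation: degree → high-ability (pays 179); no degree → low-ability (pays 109).
High-ability: 179 − 51 = 128 ≥ 109 − 9 = 100. Holds regardless of c. ✓
Low-ability: 109 − 10 ≥ 179 − c, so c ≥ 179 − 99 = 80.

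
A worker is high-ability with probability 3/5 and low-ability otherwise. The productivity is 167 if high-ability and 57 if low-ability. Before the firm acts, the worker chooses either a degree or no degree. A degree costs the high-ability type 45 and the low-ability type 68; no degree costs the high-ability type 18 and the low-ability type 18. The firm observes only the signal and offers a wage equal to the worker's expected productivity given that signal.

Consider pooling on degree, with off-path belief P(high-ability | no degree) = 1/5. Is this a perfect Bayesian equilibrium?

At the pooled signal (degree) the firm holds the prior 3/5 and pays 3/5·167 + 2/5·57 = 123. Off-path (no degree) belief 1/5 gives 1/5·167 + 4/5·57 = 79.
High-ability: degree gives 123 − 45 = 78; no degree gives 79 − 18 = 61. Stays. ✓
Low-ability: degree gives 123 − 68 = 55; no degree gives 79 − 18 = 61. Deviates. ✗

No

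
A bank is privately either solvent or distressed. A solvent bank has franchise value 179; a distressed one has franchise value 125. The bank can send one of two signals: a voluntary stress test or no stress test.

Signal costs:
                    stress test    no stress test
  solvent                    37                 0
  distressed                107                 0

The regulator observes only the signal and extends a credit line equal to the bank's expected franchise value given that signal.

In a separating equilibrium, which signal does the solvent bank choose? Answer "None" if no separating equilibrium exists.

Try solvent → stress test, distressed → no stress test:
  If types separate, stress test earns payment 179 and no stress test earns 125.
  Solvent: stress test gives 179 − 37 = 142; no stress test gives 125 − 0 = 125. No deviation. ✓
  Distressed: no stress test gives 125 − 0 = 125; stress test gives 179 − 107 = 72. No deviation. ✓
Both hold — the solvent type sends stress test.

stress test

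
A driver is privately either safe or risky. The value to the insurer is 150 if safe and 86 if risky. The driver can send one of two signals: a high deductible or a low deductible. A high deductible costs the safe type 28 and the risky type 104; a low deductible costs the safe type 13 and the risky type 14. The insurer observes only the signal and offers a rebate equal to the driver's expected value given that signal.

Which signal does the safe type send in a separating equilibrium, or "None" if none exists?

Try safe → high deductible, risky → low deductible:
  Under separation the insurer infers type exactly: high deductible → safe (pays 150), low deductible → risky (pays 86).
  Safe: high deductible gives 150 − 28 = 122; low deductible gives 86 − 13 = 73. No deviation. ✓
  Risky: low deductible gives 86 − 14 = 72; high deductible gives 150 − 104 = 46. No deviation. ✓
Both hold — the safe type sends high deductible.

high deductible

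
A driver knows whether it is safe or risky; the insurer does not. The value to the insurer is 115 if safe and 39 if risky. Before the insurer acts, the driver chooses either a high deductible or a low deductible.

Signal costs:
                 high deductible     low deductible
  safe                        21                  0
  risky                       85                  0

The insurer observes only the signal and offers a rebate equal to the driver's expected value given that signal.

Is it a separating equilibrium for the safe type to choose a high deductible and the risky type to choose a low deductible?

Yes

If types separate, high deductible earns payment 115 and low deductible earns 39.
Safe: high deductible gives 115 − 21 = 94; low deductible gives 39 − 0 = 39. No deviation. ✓
Risky: low deductible gives 39 − 0 = 39; high deductible gives 115 − 85 = 30. No deviation. ✓
Neither type gains from mimicking the other.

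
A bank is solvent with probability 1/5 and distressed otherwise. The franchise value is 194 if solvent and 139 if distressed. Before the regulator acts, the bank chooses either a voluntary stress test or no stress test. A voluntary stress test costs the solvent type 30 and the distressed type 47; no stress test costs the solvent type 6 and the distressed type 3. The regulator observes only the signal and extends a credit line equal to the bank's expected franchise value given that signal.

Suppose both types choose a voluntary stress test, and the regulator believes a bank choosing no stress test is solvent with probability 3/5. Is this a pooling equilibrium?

At the pooled signal (stress test) the regulator holds the prior 1/5 and pays 1/5·194 + 4/5·139 = 150. Off-path (no stress test) belief 3/5 gives 3/5·194 + 2/5·139 = 172.
Solvent: stress test gives 150 − 30 = 120; no stress test gives 172 − 6 = 166. Deviates. ✗
Distressed: stress test gives 150 − 47 = 103; no stress test gives 172 − 3 = 169. Deviates. ✗

No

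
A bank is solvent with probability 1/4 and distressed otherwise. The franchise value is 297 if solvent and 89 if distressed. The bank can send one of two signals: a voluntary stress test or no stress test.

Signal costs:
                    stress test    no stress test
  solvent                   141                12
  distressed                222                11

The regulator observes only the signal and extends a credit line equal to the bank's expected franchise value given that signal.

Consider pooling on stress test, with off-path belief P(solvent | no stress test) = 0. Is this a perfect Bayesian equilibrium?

At the pooled signal (stress test) the regulator holds the prior 1/4 and pays 1/4·297 + 3/4·89 = 141. Off-path (no stress test) belief 0 gives 0·297 + 1·89 = 89.
Solvent: stress test gives 141 − 141 = 0; no stress test gives 89 − 12 = 77. Deviates. ✗
Distressed: stress test gives 141 − 222 = -81; no stress test gives 89 − 11 = 78. Deviates. ✗

No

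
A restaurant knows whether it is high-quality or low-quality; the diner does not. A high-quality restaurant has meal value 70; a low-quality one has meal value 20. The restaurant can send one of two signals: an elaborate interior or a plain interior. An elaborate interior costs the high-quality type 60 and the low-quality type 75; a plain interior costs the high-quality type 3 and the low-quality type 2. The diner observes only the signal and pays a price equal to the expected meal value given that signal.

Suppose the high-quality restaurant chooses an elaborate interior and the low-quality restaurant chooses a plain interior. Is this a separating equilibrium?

If types separate, elaborate interior earns payment 70 and plain interior earns 20.
High-quality: elaborate interior gives 70 − 60 = 10; plain interior gives 20 − 3 = 17. Would deviate. ✗
Low-quality: plain interior gives 20 − 2 = 18; elaborate interior gives 70 − 75 = -5. No deviation. ✓

No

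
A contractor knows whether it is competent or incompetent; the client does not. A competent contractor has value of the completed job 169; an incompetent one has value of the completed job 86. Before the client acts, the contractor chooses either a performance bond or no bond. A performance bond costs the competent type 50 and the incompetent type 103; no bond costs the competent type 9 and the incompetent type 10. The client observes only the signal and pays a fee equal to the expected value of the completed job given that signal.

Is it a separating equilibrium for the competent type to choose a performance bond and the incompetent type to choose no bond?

Under separation the client infers type exactly: bond → competent (pays 169), no bond → incompetent (pays 86).
Competent: bond gives 169 − 50 = 119; no bond gives 86 − 9 = 77. No deviation. ✓
Incompetent: no bond gives 86 − 10 = 76; bond gives 169 − 103 = 66. No deviation. ✓
Both incentive constraints hold.

Yes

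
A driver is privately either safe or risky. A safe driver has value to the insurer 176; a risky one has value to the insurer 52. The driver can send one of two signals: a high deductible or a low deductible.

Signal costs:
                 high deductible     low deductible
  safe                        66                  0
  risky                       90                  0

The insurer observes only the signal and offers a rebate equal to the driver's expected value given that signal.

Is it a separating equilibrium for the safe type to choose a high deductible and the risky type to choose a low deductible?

No

If types separate, high deductible earns payment 176 and low deductible earns 52.
Safe: high deductible gives 176 − 66 = 110; low deductible gives 52 − 0 = 52. No deviation. ✓
Risky: low deductible gives 52 − 0 = 52; high deductible gives 176 − 90 = 86. Would deviate. ✗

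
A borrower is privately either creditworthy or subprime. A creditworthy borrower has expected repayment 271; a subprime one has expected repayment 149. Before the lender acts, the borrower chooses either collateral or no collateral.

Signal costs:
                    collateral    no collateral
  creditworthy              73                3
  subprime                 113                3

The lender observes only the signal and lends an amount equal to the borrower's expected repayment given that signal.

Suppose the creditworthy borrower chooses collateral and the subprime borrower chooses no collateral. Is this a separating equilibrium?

If types separate, collateral earns payment 271 and no collateral earns 149.
Creditworthy: collateral gives 271 − 73 = 198; no collateral gives 149 − 3 = 146. No deviation. ✓
Subprime: no collateral gives 149 − 3 = 146; collateral gives 271 − 113 = 158. Would deviate. ✗

No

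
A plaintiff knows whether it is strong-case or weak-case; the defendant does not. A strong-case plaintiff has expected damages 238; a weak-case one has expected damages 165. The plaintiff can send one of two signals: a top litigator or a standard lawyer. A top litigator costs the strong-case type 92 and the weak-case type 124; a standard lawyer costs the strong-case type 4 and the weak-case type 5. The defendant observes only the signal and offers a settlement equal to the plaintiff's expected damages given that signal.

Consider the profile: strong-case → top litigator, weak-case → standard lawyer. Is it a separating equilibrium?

Under separation the defendant infers type exactly: top litigator → strong-case (pays 238), standard lawyer → weak-case (pays 165).
Strong-case: top litigator gives 238 − 92 = 146; standard lawyer gives 165 − 4 = 161. Would deviate. ✗
Weak-case: standard lawyer gives 165 − 5 = 160; top litigator gives 238 − 124 = 114. No deviation. ✓

No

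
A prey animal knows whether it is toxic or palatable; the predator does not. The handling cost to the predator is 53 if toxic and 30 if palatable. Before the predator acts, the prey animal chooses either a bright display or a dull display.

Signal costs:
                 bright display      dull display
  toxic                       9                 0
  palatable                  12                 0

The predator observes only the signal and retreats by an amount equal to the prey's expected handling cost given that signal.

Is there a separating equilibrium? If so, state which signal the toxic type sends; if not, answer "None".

None

Try toxic → bright display, palatable → dull display:
  Under separation the predator infers type exactly: bright display → toxic (pays 53), dull display → palatable (pays 30).
  Toxic: bright display gives 53 − 9 = 44; dull display gives 30 − 0 = 30. No deviation. ✓
  Palatable: dull display gives 30 − 0 = 30; bright display gives 53 − 12 = 41. Would deviate. ✗
Try toxic → dull display, palatable → bright display:
  Under separation the predator infers type exactly: dull display → toxic (pays 53), bright display → palatable (pays 30).
  Toxic: dull display gives 53 − 0 = 53; bright display gives 30 − 9 = 21. No deviation. ✓
  Palatable: bright display gives 30 − 12 = 18; dull display gives 53 − 0 = 53. Would deviate. ✗
Neither assignment is incentive-compatible.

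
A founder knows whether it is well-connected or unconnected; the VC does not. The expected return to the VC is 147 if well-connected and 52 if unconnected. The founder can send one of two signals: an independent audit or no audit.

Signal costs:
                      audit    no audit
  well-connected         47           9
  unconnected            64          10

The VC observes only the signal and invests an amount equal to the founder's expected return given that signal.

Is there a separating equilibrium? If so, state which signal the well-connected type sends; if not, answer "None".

Try well-connected → audit, unconnected → no audit:
  Under separation the VC infers type exactly: audit → well-connected (pays 147), no audit → unconnected (pays 52).
  Well-connected: audit gives 147 − 47 = 100; no audit gives 52 − 9 = 43. No deviation. ✓
  Unconnected: no audit gives 52 − 10 = 42; audit gives 147 − 64 = 83. Would deviate. ✗
Try well-connected → no audit, unconnected → audit:
  Under separation the VC infers type exactly: no audit → well-connected (pays 147), audit → unconnected (pays 52).
  Well-connected: no audit gives 147 − 9 = 138; audit gives 52 − 47 = 5. No deviation. ✓
  Unconnected: audit gives 52 − 64 = -12; no audit gives 147 − 10 = 137. Would deviate. ✗
Neither assignment is incentive-compatible.

None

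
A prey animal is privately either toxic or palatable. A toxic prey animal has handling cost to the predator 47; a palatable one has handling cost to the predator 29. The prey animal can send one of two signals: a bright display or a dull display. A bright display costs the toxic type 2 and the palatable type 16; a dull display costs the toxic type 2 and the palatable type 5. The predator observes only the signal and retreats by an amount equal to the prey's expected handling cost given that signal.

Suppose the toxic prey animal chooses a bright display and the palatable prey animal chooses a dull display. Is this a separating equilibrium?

No

If types separate, bright display earns payment 47 and dull display earns 29.
Toxic: bright display gives 47 − 2 = 45; dull display gives 29 − 2 = 27. No deviation. ✓
Palatable: dull display gives 29 − 5 = 24; bright display gives 47 − 16 = 31. Would deviate. ✗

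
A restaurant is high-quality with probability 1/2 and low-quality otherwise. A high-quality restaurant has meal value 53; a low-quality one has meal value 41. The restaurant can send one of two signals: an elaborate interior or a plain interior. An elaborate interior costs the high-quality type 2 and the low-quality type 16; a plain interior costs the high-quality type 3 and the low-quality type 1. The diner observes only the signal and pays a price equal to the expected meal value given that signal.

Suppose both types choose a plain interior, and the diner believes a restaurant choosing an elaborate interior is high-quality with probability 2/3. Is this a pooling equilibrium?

No

At the pooled signal (plain interior) the diner holds the prior 1/2 and pays 1/2·53 + 1/2·41 = 47. Off-path (elaborate interior) belief 2/3 gives 2/3·53 + 1/3·41 = 49.
High-quality: plain interior gives 47 − 3 = 44; elaborate interior gives 49 − 2 = 47. Deviates. ✗
Low-quality: plain interior gives 47 − 1 = 46; elaborate interior gives 49 − 16 = 33. Stays. ✓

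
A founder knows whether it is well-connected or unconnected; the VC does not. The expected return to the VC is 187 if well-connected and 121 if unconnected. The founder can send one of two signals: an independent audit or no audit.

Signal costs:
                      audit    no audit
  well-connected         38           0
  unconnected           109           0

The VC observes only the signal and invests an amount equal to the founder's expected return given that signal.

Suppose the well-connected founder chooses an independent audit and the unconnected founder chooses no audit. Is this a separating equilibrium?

Yes

If types separate, audit earns payment 187 and no audit earns 121.
Well-connected: audit gives 187 − 38 = 149; no audit gives 121 − 0 = 121. No deviation. ✓
Unconnected: no audit gives 121 − 0 = 121; audit gives 187 − 109 = 78. No deviation. ✓
Both incentive constraints hold.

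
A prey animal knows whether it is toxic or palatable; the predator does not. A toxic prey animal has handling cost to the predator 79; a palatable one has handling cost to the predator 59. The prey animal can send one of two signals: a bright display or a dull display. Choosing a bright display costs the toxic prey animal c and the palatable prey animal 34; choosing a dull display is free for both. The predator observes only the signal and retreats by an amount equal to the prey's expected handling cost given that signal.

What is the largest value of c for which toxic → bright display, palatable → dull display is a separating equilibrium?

Under separation: bright display → toxic (pays 79); dull display → palatable (pays 59).
Palatable: 59 − 0 = 59 ≥ 79 − 34 = 45. Holds regardless of c. ✓
Toxic: 79 − c ≥ 59 − 0, so c ≤ 79 − 59 = 20.

20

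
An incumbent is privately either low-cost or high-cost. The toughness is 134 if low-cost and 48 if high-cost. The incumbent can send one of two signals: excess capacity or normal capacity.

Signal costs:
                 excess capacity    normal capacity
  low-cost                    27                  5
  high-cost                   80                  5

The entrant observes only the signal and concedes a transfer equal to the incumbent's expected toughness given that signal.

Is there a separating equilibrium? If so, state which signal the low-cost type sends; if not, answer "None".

None

Try low-cost → excess capacity, high-cost → normal capacity:
  If types separate, excess capacity earns payment 134 and normal capacity earns 48.
  Low-cost: excess capacity gives 134 − 27 = 107; normal capacity gives 48 − 5 = 43. No deviation. ✓
  High-cost: normal capacity gives 48 − 5 = 43; excess capacity gives 134 − 80 = 54. Would deviate. ✗
Try low-cost → normal capacity, high-cost → excess capacity:
  If types separate, normal capacity earns payment 134 and excess capacity earns 48.
  Low-cost: normal capacity gives 134 − 5 = 129; excess capacity gives 48 − 27 = 21. No deviation. ✓
  High-cost: excess capacity gives 48 − 80 = -32; normal capacity gives 134 − 5 = 129. Would deviate. ✗
Neither assignment is incentive-compatible.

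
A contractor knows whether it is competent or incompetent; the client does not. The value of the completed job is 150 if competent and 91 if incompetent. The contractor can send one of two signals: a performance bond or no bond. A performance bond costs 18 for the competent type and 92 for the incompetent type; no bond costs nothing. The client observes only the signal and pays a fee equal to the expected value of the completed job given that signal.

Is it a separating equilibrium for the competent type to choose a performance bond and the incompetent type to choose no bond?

If types separate, bond earns payment 150 and no bond earns 91.
Competent: bond gives 150 − 18 = 132; no bond gives 91 − 0 = 91. No deviation. ✓
Incompetent: no bond gives 91 − 0 = 91; bond gives 150 − 92 = 58. No deviation. ✓
Both incentive constraints hold.

Yes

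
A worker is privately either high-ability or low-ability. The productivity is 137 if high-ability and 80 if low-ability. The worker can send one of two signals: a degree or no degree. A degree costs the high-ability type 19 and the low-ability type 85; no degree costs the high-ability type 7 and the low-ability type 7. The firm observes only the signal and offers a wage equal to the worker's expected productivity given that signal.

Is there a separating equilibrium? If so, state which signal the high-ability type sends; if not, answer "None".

degree

Try high-ability → degree, low-ability → no degree:
  If types separate, degree earns payment 137 and no degree earns 80.
  High-ability: degree gives 137 − 19 = 118; no degree gives 80 − 7 = 73. No deviation. ✓
  Low-ability: no degree gives 80 − 7 = 73; degree gives 137 − 85 = 52. No deviation. ✓
Both hold — the high-ability type sends degree.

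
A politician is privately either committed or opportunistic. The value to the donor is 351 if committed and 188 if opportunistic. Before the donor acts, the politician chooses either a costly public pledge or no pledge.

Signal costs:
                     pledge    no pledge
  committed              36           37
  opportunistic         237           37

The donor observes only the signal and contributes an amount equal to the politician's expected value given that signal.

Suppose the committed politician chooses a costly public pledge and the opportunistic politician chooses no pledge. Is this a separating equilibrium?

Yes

If types separate, pledge earns payment 351 and no pledge earns 188.
Committed: pledge gives 351 − 36 = 315; no pledge gives 188 − 37 = 151. No deviation. ✓
Opportunistic: no pledge gives 188 − 37 = 151; pledge gives 351 − 237 = 114. No deviation. ✓
Both incentive constraints hold.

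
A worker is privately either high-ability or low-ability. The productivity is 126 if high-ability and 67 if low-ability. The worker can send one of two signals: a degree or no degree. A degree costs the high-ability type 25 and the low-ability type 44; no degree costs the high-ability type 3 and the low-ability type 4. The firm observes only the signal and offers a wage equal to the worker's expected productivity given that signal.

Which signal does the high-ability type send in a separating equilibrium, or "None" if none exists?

None

Try high-ability → degree, low-ability → no degree:
  Under separation the firm infers type exactly: degree → high-ability (pays 126), no degree → low-ability (pays 67).
  High-ability: degree gives 126 − 25 = 101; no degree gives 67 − 3 = 64. No deviation. ✓
  Low-ability: no degree gives 67 − 4 = 63; degree gives 126 − 44 = 82. Would deviate. ✗
Try high-ability → no degree, low-ability → degree:
  Under separation the firm infers type exactly: no degree → high-ability (pays 126), degree → low-ability (pays 67).
  High-ability: no degree gives 126 − 3 = 123; degree gives 67 − 25 = 42. No deviation. ✓
  Low-ability: degree gives 67 − 44 = 23; no degree gives 126 − 4 = 122. Would deviate. ✗
Neither assignment is incentive-compatible.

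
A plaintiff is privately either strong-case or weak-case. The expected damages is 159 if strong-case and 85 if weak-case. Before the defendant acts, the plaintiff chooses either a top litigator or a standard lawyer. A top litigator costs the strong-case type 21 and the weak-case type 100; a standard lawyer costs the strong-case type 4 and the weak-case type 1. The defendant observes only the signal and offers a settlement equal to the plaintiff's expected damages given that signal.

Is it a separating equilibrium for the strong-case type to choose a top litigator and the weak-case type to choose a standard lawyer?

If types separate, top litigator earns payment 159 and standard lawyer earns 85.
Strong-case: top litigator gives 159 − 21 = 138; standard lawyer gives 85 − 4 = 81. No deviation. ✓
Weak-case: standard lawyer gives 85 − 1 = 84; top litigator gives 159 − 100 = 59. No deviation. ✓
Neither type gains from mimicking the other.

Yes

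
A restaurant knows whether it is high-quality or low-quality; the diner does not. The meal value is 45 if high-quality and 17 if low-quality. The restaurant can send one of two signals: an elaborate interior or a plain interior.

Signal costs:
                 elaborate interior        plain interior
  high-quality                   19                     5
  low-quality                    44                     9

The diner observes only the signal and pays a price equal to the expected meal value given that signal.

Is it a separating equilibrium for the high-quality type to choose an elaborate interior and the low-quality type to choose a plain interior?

Under separation the diner infers type exactly: elaborate interior → high-quality (pays 45), plain interior → low-quality (pays 17).
High-quality: elaborate interior gives 45 − 19 = 26; plain interior gives 17 − 5 = 12. No deviation. ✓
Low-quality: plain interior gives 17 − 9 = 8; elaborate interior gives 45 − 44 = 1. No deviation. ✓
Neither type gains from mimicking the other.

Yes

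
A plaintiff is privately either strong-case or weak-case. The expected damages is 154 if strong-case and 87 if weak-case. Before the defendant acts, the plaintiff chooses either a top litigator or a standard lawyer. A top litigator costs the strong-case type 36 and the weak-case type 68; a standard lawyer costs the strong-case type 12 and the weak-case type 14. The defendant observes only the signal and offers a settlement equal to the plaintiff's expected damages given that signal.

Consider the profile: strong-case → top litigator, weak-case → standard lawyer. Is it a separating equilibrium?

Under separation the defendant infers type exactly: top litigator → strong-case (pays 154), standard lawyer → weak-case (pays 87).
Strong-case: top litigator gives 154 − 36 = 118; standard lawyer gives 87 − 12 = 75. No deviation. ✓
Weak-case: standard lawyer gives 87 − 14 = 73; top litigator gives 154 − 68 = 86. Would deviate. ✗

No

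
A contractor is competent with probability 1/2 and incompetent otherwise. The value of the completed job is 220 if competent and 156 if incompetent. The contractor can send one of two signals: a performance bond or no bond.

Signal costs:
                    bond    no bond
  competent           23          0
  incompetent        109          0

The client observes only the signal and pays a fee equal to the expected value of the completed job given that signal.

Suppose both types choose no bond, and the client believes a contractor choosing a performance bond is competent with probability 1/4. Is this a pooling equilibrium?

At the pooled signal (no bond) the client holds the prior 1/2 and pays 1/2·220 + 1/2·156 = 188. Off-path (bond) belief 1/4 gives 1/4·220 + 3/4·156 = 172.
Competent: no bond gives 188 − 0 = 188; bond gives 172 − 23 = 149. Stays. ✓
Incompetent: no bond gives 188 − 0 = 188; bond gives 172 − 109 = 63. Stays. ✓

Yes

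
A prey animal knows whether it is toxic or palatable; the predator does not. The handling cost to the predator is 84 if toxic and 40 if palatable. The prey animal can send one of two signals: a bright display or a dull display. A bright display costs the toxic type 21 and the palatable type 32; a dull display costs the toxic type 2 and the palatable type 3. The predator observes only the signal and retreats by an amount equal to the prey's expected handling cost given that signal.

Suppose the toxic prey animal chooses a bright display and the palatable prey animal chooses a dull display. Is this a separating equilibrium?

No

Under separation the predator infers type exactly: bright display → toxic (pays 84), dull display → palatable (pays 40).
Toxic: bright display gives 84 − 21 = 63; dull display gives 40 − 2 = 38. No deviation. ✓
Palatable: dull display gives 40 − 3 = 37; bright display gives 84 − 32 = 52. Would deviate. ✗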